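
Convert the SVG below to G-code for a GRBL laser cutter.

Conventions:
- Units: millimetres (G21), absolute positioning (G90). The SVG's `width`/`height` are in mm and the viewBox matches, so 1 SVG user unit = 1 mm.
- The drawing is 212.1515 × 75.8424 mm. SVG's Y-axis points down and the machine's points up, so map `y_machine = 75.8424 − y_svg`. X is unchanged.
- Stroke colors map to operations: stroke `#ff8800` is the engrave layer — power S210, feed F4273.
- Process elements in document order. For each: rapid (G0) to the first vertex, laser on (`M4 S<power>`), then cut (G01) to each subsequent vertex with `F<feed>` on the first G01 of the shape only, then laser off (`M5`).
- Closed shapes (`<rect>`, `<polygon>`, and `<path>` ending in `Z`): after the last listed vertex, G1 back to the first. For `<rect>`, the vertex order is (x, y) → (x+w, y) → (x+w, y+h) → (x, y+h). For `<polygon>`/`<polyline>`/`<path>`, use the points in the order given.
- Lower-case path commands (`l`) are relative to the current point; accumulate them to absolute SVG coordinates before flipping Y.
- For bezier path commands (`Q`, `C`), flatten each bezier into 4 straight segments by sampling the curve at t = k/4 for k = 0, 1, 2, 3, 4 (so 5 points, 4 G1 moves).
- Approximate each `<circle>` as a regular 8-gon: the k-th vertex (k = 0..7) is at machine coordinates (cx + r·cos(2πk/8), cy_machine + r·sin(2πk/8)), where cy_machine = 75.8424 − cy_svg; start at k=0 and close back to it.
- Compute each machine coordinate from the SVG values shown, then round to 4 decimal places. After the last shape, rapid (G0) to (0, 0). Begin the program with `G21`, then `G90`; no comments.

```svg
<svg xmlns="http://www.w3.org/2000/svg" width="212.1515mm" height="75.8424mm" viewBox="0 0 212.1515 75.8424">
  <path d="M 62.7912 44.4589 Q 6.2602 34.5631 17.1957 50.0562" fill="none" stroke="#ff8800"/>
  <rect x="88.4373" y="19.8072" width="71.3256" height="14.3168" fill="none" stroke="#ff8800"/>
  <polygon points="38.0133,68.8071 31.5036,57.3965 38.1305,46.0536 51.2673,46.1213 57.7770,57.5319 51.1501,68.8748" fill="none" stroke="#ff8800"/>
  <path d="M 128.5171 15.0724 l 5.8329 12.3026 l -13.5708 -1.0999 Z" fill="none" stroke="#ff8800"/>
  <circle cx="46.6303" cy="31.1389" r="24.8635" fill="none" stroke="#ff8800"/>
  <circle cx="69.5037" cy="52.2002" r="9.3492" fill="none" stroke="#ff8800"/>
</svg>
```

viewBox `0 0 212.1515 75.8424` with mm width/height → 1 unit = 1 mm. Flip: y_m = 75.8424 − y_svg.

**Shape 1** — `<path>` quadratic bezier, stroke `#ff8800` → engrave (S210, F4273). Control points (SVG): P0=(62.7912,44.4589), P1=(6.2602,34.5631), P2=(17.1957,50.0562); sampled at t=k/4. Machine vertices: (62.7912,31.3835) → (38.7424,34.7446) → (23.1268,34.9321) → (15.9446,31.9459) → (17.1957,25.7862). Open path.

**Shape 2** — `<rect>` rectangle, stroke `#ff8800` → engrave (S210, F4273). Machine vertices: (88.4373,56.0352) → (159.7629,56.0352) → (159.7629,41.7184) → (88.4373,41.7184) → (88.4373,56.0352). Closed: final G1 returns to the first vertex.

**Shape 3** — `<polygon>` regular polygon, stroke `#ff8800` → engrave (S210, F4273). Machine vertices: (38.0133,7.0353) → (31.5036,18.4459) → (38.1305,29.7888) → (51.2673,29.7211) → (57.7770,18.3105) → (51.1501,6.9676) → (38.0133,7.0353). Closed: final G1 returns to the first vertex.

**Shape 4** — `<path>` regular polygon, stroke `#ff8800` → engrave (S210, F4273). Machine vertices: (128.5171,60.7700) → (134.3500,48.4674) → (120.7792,49.5673) → (128.5171,60.7700). Closed: final G1 returns to the first vertex.

**Shape 5** — `<circle>` circle, stroke `#ff8800` → engrave (S210, F4273). Machine vertices: (71.4938,44.7035) → (64.2114,62.2846) → (46.6303,69.5670) → (29.0492,62.2846) → (21.7668,44.7035) → (29.0492,27.1224) → (46.6303,19.8400) → (64.2114,27.1224) → (71.4938,44.7035). Closed: final G1 returns to the first vertex.

**Shape 6** — `<circle>` circle, stroke `#ff8800` → engrave (S210, F4273). Machine vertices: (78.8529,23.6422) → (76.1146,30.2531) → (69.5037,32.9914) → (62.8928,30.2531) → (60.1545,23.6422) → (62.8928,17.0313) → (69.5037,14.2930) → (76.1146,17.0313) → (78.8529,23.6422). Closed: final G1 returns to the first vertex.

G21
G90
G0 X62.7912 Y31.3835
M4 S210
G01 X38.7424 Y34.7446 F4273
G01 X23.1268 Y34.9321
G01 X15.9446 Y31.9459
G01 X17.1957 Y25.7862
M5
G0 X88.4373 Y56.0352
M4 S210
G01 X159.7629 Y56.0352 F4273
G01 X159.7629 Y41.7184
G01 X88.4373 Y41.7184
G01 X88.4373 Y56.0352
M5
G0 X38.0133 Y7.0353
M4 S210
G01 X31.5036 Y18.4459 F4273
G01 X38.1305 Y29.7888
G01 X51.2673 Y29.7211
G01 X57.7770 Y18.3105
G01 X51.1501 Y6.9676
G01 X38.0133 Y7.0353
M5
G0 X128.5171 Y60.7700
M4 S210
G01 X134.3500 Y48.4674 F4273
G01 X120.7792 Y49.5673
G01 X128.5171 Y60.7700
M5
G0 X71.4938 Y44.7035
M4 S210
G01 X64.2114 Y62.2846 F4273
G01 X46.6303 Y69.5670
G01 X29.0492 Y62.2846
G01 X21.7668 Y44.7035
G01 X29.0492 Y27.1224
G01 X46.6303 Y19.8400
G01 X64.2114 Y27.1224
G01 X71.4938 Y44.7035
M5
G0 X78.8529 Y23.6422
M4 S210
G01 X76.1146 Y30.2531 F4273
G01 X69.5037 Y32.9914
G01 X62.8928 Y30.2531
G01 X60.1545 Y23.6422
G01 X62.8928 Y17.0313
G01 X69.5037 Y14.2930
G01 X76.1146 Y17.0313
G01 X78.8529 Y23.6422
M5
G0 X0.0000 Y0.0000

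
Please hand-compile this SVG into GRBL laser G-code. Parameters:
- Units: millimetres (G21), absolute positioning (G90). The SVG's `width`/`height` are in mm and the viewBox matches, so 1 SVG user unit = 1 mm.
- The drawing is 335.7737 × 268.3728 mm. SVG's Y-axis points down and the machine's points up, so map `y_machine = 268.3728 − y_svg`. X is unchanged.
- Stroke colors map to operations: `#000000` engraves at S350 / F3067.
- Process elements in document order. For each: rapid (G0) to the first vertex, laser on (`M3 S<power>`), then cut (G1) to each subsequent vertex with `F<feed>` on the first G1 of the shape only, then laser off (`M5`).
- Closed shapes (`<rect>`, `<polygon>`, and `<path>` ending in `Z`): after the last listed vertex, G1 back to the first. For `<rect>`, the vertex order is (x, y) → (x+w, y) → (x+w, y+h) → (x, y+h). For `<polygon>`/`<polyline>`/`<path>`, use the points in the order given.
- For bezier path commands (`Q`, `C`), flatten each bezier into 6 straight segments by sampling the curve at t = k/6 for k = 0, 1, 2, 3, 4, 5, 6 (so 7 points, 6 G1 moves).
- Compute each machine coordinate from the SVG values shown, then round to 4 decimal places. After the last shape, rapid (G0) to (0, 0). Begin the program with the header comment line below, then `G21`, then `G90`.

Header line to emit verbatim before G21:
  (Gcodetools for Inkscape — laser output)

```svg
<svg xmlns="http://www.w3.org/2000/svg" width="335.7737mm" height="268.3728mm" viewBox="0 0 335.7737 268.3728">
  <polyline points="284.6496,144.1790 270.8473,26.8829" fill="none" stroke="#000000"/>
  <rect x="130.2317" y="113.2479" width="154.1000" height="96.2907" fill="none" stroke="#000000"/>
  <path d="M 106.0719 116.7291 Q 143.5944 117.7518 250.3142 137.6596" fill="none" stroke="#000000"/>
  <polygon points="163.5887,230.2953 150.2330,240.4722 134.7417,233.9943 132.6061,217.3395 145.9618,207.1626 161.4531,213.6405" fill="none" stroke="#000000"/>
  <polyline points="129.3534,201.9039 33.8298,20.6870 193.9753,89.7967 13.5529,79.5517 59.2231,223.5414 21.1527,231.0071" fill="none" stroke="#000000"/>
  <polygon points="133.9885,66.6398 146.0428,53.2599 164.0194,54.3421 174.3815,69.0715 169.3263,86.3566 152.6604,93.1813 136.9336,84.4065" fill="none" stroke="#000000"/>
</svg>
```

(Gcodetools for Inkscape — laser output)
G21
G90
G0 X284.6496 Y124.1938
M3 S350
G1 X270.8473 Y241.4899 F3067
M5
G0 X130.2317 Y155.1249
M3 S350
G1 X284.3317 Y155.1249 F3067
G1 X284.3317 Y58.8342
G1 X130.2317 Y58.8342
G1 X130.2317 Y155.1249
M5
G0 X106.0719 Y151.6437
M3 S350
G1 X120.5015 Y150.7782 F3067
G1 X138.7755 Y148.8636
G1 X160.8937 Y145.8997
G1 X186.8563 Y141.8867
G1 X216.6631 Y136.8245
G1 X250.3142 Y130.7132
M5
G0 X163.5887 Y38.0775
M3 S350
G1 X150.2330 Y27.9006 F3067
G1 X134.7417 Y34.3785
G1 X132.6061 Y51.0333
G1 X145.9618 Y61.2102
G1 X161.4531 Y54.7323
G1 X163.5887 Y38.0775
M5
G0 X129.3534 Y66.4689
M3 S350
G1 X33.8298 Y247.6858 F3067
G1 X193.9753 Y178.5761
G1 X13.5529 Y188.8211
G1 X59.2231 Y44.8314
G1 X21.1527 Y37.3657
M5
G0 X133.9885 Y201.7330
M3 S350
G1 X146.0428 Y215.1129 F3067
G1 X164.0194 Y214.0307
G1 X174.3815 Y199.3013
G1 X169.3263 Y182.0162
G1 X152.6604 Y175.1915
G1 X136.9336 Y183.9663
G1 X133.9885 Y201.7330
M5
G0 X0.0000 Y0.0000

viewBox `0 0 335.7737 268.3728` with mm width/height → 1 unit = 1 mm. Flip: y_m = 268.3728 − y_svg.

**Shape 1** — `<polyline>` line segment, stroke `#000000` → engrave (S350, F3067). Machine vertices: (284.6496,124.1938) → (270.8473,241.4899). Open path.

**Shape 2** — `<rect>` rectangle, stroke `#000000` → engrave (S350, F3067). Machine vertices: (130.2317,155.1249) → (284.3317,155.1249) → (284.3317,58.8342) → (130.2317,58.8342) → (130.2317,155.1249). Closed: final G1 returns to the first vertex.

**Shape 3** — `<path>` quadratic bezier, stroke `#000000` → engrave (S350, F3067). Control points (SVG): P0=(106.0719,116.7291), P1=(143.5944,117.7518), P2=(250.3142,137.6596); sampled at t=k/6. Machine vertices: (106.0719,151.6437) → (120.5015,150.7782) → (138.7755,148.8636) → (160.8937,145.8997) → (186.8563,141.8867) → (216.6631,136.8245) → (250.3142,130.7132). Open path.

**Shape 4** — `<polygon>` regular polygon, stroke `#000000` → engrave (S350, F3067). Machine vertices: (163.5887,38.0775) → (150.2330,27.9006) → (134.7417,34.3785) → (132.6061,51.0333) → (145.9618,61.2102) → (161.4531,54.7323) → (163.5887,38.0775). Closed: final G1 returns to the first vertex.

**Shape 5** — `<polyline>` open polyline, stroke `#000000` → engrave (S350, F3067). Machine vertices: (129.3534,66.4689) → (33.8298,247.6858) → (193.9753,178.5761) → (13.5529,188.8211) → (59.2231,44.8314) → (21.1527,37.3657). Open path.

**Shape 6** — `<polygon>` regular polygon, stroke `#000000` → engrave (S350, F3067). Machine vertices: (133.9885,201.7330) → (146.0428,215.1129) → (164.0194,214.0307) → (174.3815,199.3013) → (169.3263,182.0162) → (152.6604,175.1915) → (136.9336,183.9663) → (133.9885,201.7330). Closed: final G1 returns to the first vertex.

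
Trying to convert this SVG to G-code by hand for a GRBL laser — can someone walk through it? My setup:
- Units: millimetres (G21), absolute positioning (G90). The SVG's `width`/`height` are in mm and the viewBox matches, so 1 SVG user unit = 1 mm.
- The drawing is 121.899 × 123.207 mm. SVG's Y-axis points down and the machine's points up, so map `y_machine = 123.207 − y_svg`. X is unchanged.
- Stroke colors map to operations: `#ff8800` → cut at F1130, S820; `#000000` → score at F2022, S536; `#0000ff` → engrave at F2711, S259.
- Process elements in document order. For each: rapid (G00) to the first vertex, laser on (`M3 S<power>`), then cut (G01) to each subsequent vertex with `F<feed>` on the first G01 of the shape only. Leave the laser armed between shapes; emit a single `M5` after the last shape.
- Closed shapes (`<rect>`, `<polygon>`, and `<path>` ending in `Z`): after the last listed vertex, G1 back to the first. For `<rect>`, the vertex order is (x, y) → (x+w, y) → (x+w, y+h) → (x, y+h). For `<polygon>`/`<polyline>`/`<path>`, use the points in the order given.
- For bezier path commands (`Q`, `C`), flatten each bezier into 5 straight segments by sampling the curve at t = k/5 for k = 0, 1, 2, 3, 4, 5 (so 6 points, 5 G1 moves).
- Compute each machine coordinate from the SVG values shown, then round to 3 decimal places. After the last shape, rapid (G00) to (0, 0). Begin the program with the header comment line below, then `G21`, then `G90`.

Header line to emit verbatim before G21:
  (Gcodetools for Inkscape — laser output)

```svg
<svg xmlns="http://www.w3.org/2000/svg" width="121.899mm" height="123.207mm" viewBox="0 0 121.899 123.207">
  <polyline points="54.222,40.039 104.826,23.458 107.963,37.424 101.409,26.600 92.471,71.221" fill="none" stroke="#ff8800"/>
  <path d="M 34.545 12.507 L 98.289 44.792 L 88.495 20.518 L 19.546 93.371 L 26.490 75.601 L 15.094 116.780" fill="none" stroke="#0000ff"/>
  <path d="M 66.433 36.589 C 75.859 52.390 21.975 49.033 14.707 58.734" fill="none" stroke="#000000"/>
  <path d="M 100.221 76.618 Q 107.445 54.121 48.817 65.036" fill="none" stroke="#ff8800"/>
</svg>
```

1 u = 1 mm; y_m = 123.207 − y.

[1] `<polyline>` open polyline, #ff8800→cut S820 F1130: (54.222,83.168) → (104.826,99.749) → (107.963,85.783) → (101.409,96.607) → (92.471,51.986)

[2] `<path>` open polyline, #0000ff→engrave S259 F2711: (34.545,110.700) → (98.289,78.415) → (88.495,102.689) → (19.546,29.836) → (26.490,47.606) → (15.094,6.427)

[3] `<path>` cubic bezier, #000000→score S536 F2022: (66.433,86.618) → (65.371,79.179) → (54.391,74.791) → (38.769,71.908) → (23.782,68.984) → (14.707,64.473)

[4] `<path>` quadratic bezier, #ff8800→cut S820 F1130: (100.221,46.589) → (100.477,54.251) → (95.464,59.241) → (85.183,61.557) → (69.634,61.201) → (48.817,58.171)

(Gcodetools for Inkscape — laser output)
G21
G90
G00 X54.222 Y83.168
M3 S820
G01 X104.826 Y99.749 F1130
G01 X107.963 Y85.783
G01 X101.409 Y96.607
G01 X92.471 Y51.986
G00 X34.545 Y110.700
M3 S259
G01 X98.289 Y78.415 F2711
G01 X88.495 Y102.689
G01 X19.546 Y29.836
G01 X26.490 Y47.606
G01 X15.094 Y6.427
G00 X66.433 Y86.618
M3 S536
G01 X65.371 Y79.179 F2022
G01 X54.391 Y74.791
G01 X38.769 Y71.908
G01 X23.782 Y68.984
G01 X14.707 Y64.473
G00 X100.221 Y46.589
M3 S820
G01 X100.477 Y54.251 F1130
G01 X95.464 Y59.241
G01 X85.183 Y61.557
G01 X69.634 Y61.201
G01 X48.817 Y58.171
M5
G00 X0.000 Y0.000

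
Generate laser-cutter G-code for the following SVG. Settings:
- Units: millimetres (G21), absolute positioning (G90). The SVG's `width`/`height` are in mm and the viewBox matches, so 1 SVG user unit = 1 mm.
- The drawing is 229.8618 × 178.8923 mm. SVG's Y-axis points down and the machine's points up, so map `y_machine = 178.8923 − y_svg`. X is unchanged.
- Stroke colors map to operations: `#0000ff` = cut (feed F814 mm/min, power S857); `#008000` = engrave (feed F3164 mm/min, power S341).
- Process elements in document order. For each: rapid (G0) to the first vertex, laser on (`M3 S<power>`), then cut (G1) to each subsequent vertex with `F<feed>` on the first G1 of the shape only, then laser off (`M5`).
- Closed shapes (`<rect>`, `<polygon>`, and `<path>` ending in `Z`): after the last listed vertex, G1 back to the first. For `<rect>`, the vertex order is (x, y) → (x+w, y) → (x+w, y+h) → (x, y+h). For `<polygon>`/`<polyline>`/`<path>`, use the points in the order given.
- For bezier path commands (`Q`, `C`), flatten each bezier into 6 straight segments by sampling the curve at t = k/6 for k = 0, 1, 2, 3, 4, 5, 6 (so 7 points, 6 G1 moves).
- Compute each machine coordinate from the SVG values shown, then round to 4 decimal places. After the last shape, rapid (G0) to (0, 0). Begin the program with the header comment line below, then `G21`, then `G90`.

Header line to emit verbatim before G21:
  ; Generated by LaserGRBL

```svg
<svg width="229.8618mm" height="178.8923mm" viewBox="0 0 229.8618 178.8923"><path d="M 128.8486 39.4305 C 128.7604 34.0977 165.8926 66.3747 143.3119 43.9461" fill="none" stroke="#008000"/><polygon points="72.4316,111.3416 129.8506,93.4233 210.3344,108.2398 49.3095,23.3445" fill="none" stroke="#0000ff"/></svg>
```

1 u = 1 mm; y_m = 178.8923 − y.

[1] `<path>` cubic bezier, #008000→engrave S341 F3164: (128.8486,139.4618) → (131.4574,139.4214) → (137.5771,135.6771) → (144.5149,130.7931) → (149.5784,127.3337) → (150.0749,127.8633) → (143.3119,134.9462)

[2] `<polygon>` closed polygon, #0000ff→cut S857 F814: (72.4316,67.5507) → (129.8506,85.4690) → (210.3344,70.6525) → (49.3095,155.5478) → (72.4316,67.5507) (closed)

; Generated by LaserGRBL
G21
G90
G0 X128.8486 Y139.4618
M3 S341
G1 X131.4574 Y139.4214 F3164
G1 X137.5771 Y135.6771
G1 X144.5149 Y130.7931
G1 X149.5784 Y127.3337
G1 X150.0749 Y127.8633
G1 X143.3119 Y134.9462
M5
G0 X72.4316 Y67.5507
M3 S857
G1 X129.8506 Y85.4690 F814
G1 X210.3344 Y70.6525
G1 X49.3095 Y155.5478
G1 X72.4316 Y67.5507
M5
G0 X0.0000 Y0.0000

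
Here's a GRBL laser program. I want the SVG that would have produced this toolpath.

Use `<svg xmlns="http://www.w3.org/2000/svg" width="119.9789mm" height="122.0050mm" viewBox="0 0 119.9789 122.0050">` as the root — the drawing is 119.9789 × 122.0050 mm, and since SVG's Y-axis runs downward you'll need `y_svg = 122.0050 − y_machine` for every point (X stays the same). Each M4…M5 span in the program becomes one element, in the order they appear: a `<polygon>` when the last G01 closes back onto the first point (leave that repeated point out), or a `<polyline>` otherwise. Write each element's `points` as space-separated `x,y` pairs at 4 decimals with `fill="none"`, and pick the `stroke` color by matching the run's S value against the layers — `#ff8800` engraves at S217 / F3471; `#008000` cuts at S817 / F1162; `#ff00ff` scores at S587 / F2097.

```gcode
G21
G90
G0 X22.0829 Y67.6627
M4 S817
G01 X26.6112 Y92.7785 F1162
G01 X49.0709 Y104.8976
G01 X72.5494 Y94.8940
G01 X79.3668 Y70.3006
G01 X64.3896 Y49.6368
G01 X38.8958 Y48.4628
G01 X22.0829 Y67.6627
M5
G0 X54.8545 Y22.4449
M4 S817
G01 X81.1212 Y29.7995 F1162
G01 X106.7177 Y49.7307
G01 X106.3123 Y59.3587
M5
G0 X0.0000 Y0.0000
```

Machine Y-up, SVG Y-down with viewBox height 122.0050, so y_svg = 122.0050 − y_machine; X carries over. Every run uses S817, so all elements get stroke `#008000` (cut).

Run 1: The run returns to its start, so emit a `<polygon>` with points (Y-flipped): 22.0829,54.3423 26.6112,29.2265 49.0709,17.1074 72.5494,27.1110 79.3668,51.7044 64.3896,72.3682 38.8958,73.5422.

Run 2: The run is open, so emit a `<polyline>` with points (Y-flipped): 54.8545,99.5601 81.1212,92.2055 106.7177,72.2743 106.3123,62.6463.

<svg xmlns="http://www.w3.org/2000/svg" width="119.9789mm" height="122.0050mm" viewBox="0 0 119.9789 122.0050">
  <polygon points="22.0829,54.3423 26.6112,29.2265 49.0709,17.1074 72.5494,27.1110 79.3668,51.7044 64.3896,72.3682 38.8958,73.5422" fill="none" stroke="#008000"/>
  <polyline points="54.8545,99.5601 81.1212,92.2055 106.7177,72.2743 106.3123,62.6463" fill="none" stroke="#008000"/>
</svg>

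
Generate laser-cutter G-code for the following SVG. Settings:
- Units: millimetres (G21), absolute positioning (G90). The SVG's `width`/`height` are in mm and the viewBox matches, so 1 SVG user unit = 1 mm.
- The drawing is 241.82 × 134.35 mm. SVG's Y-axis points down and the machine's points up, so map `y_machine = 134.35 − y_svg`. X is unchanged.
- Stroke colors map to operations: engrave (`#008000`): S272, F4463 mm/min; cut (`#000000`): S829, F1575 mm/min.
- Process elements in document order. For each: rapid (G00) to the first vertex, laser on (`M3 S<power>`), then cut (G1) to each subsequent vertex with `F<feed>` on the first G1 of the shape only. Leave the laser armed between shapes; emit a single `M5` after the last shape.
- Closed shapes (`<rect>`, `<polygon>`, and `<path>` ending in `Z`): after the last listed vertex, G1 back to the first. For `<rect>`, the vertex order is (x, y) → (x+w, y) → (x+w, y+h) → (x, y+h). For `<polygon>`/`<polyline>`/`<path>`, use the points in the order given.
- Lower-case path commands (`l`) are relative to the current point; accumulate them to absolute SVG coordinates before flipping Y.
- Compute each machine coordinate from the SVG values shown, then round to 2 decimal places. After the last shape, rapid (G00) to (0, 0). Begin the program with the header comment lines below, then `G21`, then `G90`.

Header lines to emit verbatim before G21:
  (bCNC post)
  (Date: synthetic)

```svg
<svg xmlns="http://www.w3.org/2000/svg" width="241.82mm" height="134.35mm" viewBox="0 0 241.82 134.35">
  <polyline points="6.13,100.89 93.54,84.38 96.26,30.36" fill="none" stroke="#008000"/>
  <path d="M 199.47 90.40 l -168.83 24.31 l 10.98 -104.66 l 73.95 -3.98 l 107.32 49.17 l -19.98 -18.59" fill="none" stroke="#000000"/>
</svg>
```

(bCNC post)
(Date: synthetic)
G21
G90
G00 X6.13 Y33.46
M3 S272
G1 X93.54 Y49.97 F4463
G1 X96.26 Y103.99
G00 X199.47 Y43.95
M3 S829
G1 X30.64 Y19.64 F1575
G1 X41.62 Y124.30
G1 X115.57 Y128.28
G1 X222.89 Y79.11
G1 X202.91 Y97.70
M5
G00 X0.00 Y0.00

viewBox `0 0 241.82 134.35` with mm width/height → 1 unit = 1 mm. Flip: y_m = 134.35 − y_svg.

**Shape 1** — `<polyline>` open polyline, stroke `#008000` → engrave (S272, F4463). Machine vertices: (6.13,33.46) → (93.54,49.97) → (96.26,103.99). Open path.

**Shape 2** — `<path>` open polyline, stroke `#000000` → cut (S829, F1575). Machine vertices: (199.47,43.95) → (30.64,19.64) → (41.62,124.30) → (115.57,128.28) → (222.89,79.11) → (202.91,97.70). Open path.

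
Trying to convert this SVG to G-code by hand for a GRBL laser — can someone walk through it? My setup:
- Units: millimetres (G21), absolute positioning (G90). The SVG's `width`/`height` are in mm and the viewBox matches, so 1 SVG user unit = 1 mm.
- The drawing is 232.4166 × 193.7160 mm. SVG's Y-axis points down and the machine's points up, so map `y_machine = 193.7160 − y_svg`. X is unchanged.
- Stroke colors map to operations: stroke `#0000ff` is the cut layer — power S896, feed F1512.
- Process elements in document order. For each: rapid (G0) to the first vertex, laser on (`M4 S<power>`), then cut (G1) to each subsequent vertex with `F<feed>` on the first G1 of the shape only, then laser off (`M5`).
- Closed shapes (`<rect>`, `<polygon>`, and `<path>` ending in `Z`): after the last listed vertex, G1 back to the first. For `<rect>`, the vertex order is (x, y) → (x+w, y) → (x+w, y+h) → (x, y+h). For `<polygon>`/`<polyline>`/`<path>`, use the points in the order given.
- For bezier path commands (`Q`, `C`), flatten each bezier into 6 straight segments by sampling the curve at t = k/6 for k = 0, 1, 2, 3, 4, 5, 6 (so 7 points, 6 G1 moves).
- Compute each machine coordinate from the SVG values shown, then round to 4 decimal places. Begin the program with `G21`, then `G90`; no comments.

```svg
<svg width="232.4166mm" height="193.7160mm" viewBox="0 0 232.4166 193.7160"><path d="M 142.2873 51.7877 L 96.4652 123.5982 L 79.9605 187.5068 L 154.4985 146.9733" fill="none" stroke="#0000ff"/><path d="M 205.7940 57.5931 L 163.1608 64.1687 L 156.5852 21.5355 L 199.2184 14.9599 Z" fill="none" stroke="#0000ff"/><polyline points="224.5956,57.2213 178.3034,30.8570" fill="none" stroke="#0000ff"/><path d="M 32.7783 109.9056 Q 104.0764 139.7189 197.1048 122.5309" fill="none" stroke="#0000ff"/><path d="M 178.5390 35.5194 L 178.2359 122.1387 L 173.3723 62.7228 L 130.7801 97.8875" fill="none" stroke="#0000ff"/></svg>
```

G21
G90
G0 X142.2873 Y141.9283
M4 S896
G1 X96.4652 Y70.1178 F1512
G1 X79.9605 Y6.2092
G1 X154.4985 Y46.7427
M5
G0 X205.7940 Y136.1229
M4 S896
G1 X163.1608 Y129.5473 F1512
G1 X156.5852 Y172.1805
G1 X199.2184 Y178.7561
G1 X205.7940 Y136.1229
M5
G0 X224.5956 Y136.4947
M4 S896
G1 X178.3034 Y162.8590 F1512
M5
G0 X32.7783 Y83.8104
M4 S896
G1 X57.1480 Y75.1782 F1512
G1 X82.7248 Y69.1572
G1 X109.5090 Y65.7474
G1 X137.5003 Y64.9488
G1 X166.6990 Y66.7614
G1 X197.1048 Y71.1851
M5
G0 X178.5390 Y158.1966
M4 S896
G1 X178.2359 Y71.5773 F1512
G1 X173.3723 Y130.9932
G1 X130.7801 Y95.8285
M5

viewBox `0 0 232.4166 193.7160` with mm width/height → 1 unit = 1 mm. Flip: y_m = 193.7160 − y_svg.

**Shape 1** — `<path>` open polyline, stroke `#0000ff` → cut (S896, F1512). Machine vertices: (142.2873,141.9283) → (96.4652,70.1178) → (79.9605,6.2092) → (154.4985,46.7427). Open path.

**Shape 2** — `<path>` regular polygon, stroke `#0000ff` → cut (S896, F1512). Machine vertices: (205.7940,136.1229) → (163.1608,129.5473) → (156.5852,172.1805) → (199.2184,178.7561) → (205.7940,136.1229). Closed: final G1 returns to the first vertex.

**Shape 3** — `<polyline>` line segment, stroke `#0000ff` → cut (S896, F1512). Machine vertices: (224.5956,136.4947) → (178.3034,162.8590). Open path.

**Shape 4** — `<path>` quadratic bezier, stroke `#0000ff` → cut (S896, F1512). Control points (SVG): P0=(32.7783,109.9056), P1=(104.0764,139.7189), P2=(197.1048,122.5309); sampled at t=k/6. Machine vertices: (32.7783,83.8104) → (57.1480,75.1782) → (82.7248,69.1572) → (109.5090,65.7474) → (137.5003,64.9488) → (166.6990,66.7614) → (197.1048,71.1851). Open path.

**Shape 5** — `<path>` open polyline, stroke `#0000ff` → cut (S896, F1512). Machine vertices: (178.5390,158.1966) → (178.2359,71.5773) → (173.3723,130.9932) → (130.7801,95.8285). Open path.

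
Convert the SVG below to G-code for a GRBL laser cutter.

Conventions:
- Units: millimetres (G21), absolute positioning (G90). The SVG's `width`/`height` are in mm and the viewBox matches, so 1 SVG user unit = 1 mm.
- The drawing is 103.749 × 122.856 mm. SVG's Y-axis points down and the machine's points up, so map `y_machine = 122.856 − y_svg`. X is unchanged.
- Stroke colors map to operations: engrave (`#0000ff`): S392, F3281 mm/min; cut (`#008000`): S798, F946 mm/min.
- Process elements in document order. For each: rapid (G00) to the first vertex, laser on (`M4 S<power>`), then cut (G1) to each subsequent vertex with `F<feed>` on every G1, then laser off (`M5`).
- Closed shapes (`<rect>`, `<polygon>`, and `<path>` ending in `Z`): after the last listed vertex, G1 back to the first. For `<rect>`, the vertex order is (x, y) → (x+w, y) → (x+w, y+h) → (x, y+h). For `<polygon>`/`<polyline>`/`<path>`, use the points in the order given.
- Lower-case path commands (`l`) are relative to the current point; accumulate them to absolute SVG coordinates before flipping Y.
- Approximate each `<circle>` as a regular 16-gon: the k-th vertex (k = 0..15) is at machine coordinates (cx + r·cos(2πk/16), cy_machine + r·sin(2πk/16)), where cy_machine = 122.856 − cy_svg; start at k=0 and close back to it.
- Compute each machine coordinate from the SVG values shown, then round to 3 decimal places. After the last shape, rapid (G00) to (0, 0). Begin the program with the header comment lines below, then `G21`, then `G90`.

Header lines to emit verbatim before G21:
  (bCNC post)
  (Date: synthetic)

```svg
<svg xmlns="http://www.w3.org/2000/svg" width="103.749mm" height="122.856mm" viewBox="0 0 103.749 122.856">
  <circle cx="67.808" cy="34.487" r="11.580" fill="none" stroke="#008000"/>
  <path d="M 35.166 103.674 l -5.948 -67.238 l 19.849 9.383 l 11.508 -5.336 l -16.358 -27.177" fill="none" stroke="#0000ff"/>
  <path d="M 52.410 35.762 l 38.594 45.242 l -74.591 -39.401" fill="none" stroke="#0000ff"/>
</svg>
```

(bCNC post)
(Date: synthetic)
G21
G90
G00 X79.388 Y88.369
M4 S798
G1 X78.507 Y92.800 F946
G1 X75.996 Y96.557 F946
G1 X72.239 Y99.068 F946
G1 X67.808 Y99.949 F946
G1 X63.377 Y99.068 F946
G1 X59.620 Y96.557 F946
G1 X57.109 Y92.800 F946
G1 X56.228 Y88.369 F946
G1 X57.109 Y83.938 F946
G1 X59.620 Y80.181 F946
G1 X63.377 Y77.670 F946
G1 X67.808 Y76.789 F946
G1 X72.239 Y77.670 F946
G1 X75.996 Y80.181 F946
G1 X78.507 Y83.938 F946
G1 X79.388 Y88.369 F946
M5
G00 X35.166 Y19.182
M4 S392
G1 X29.218 Y86.420 F3281
G1 X49.067 Y77.037 F3281
G1 X60.575 Y82.373 F3281
G1 X44.217 Y109.550 F3281
M5
G00 X52.410 Y87.094
M4 S392
G1 X91.004 Y41.852 F3281
G1 X16.413 Y81.253 F3281
M5
G00 X0.000 Y0.000

Since the viewBox matches the mm dimensions, user units are millimetres directly. The only transform is the Y-flip y_m = 122.856 − y_svg.

Shape 1 is a circle drawn with `<circle>`. Its stroke #008000 means cut at S798, F946. After flipping Y the toolpath is (79.388,88.369) → (78.507,92.800) → (75.996,96.557) → (72.239,99.068) → (67.808,99.949) → (63.377,99.068) → (59.620,96.557) → (57.109,92.800) → (56.228,88.369) → (57.109,83.938) → (59.620,80.181) → (63.377,77.670) → (67.808,76.789) → (72.239,77.670) → (75.996,80.181) → (78.507,83.938) → (79.388,88.369), returning to the start.

Shape 2 is a open polyline drawn with `<path>`. Its stroke #0000ff means engrave at S392, F3281. After flipping Y the toolpath is (35.166,19.182) → (29.218,86.420) → (49.067,77.037) → (60.575,82.373) → (44.217,109.550).

Shape 3 is a open polyline drawn with `<path>`. Its stroke #0000ff means engrave at S392, F3281. After flipping Y the toolpath is (52.410,87.094) → (91.004,41.852) → (16.413,81.253).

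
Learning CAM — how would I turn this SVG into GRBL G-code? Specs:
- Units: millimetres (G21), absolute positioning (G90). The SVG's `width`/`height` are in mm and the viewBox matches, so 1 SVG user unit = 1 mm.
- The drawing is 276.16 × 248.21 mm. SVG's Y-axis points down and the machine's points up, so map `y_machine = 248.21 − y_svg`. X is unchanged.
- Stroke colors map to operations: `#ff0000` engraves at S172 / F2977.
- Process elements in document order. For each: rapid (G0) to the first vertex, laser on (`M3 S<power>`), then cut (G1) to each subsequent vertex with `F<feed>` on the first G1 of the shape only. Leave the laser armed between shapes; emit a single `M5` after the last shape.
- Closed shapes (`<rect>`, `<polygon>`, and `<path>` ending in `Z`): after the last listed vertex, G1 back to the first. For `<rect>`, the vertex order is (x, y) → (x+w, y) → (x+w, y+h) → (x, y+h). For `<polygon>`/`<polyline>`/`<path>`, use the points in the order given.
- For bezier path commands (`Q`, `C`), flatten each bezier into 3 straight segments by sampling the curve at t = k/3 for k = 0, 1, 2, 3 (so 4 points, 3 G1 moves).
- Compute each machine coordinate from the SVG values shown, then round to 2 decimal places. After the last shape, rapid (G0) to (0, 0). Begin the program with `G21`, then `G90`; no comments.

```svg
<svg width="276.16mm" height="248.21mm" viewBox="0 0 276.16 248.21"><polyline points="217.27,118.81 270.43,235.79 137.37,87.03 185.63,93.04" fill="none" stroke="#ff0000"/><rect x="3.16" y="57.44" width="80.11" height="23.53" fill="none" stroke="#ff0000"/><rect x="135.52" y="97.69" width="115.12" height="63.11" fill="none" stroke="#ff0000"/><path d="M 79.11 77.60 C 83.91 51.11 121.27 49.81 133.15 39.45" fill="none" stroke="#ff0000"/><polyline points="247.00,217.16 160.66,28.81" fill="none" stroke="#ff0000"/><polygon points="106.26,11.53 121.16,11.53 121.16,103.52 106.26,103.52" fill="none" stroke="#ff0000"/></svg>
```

G21
G90
G0 X217.27 Y129.40
M3 S172
G1 X270.43 Y12.42 F2977
G1 X137.37 Y161.18
G1 X185.63 Y155.17
G0 X3.16 Y190.77
M3 S172
G1 X83.27 Y190.77 F2977
G1 X83.27 Y167.24
G1 X3.16 Y167.24
G1 X3.16 Y190.77
G0 X135.52 Y150.52
M3 S172
G1 X250.64 Y150.52 F2977
G1 X250.64 Y87.41
G1 X135.52 Y87.41
G1 X135.52 Y150.52
G0 X79.11 Y170.61
M3 S172
G1 X92.61 Y189.97 F2977
G1 X114.93 Y200.15
G1 X133.15 Y208.76
G0 X247.00 Y31.05
M3 S172
G1 X160.66 Y219.40 F2977
G0 X106.26 Y236.68
M3 S172
G1 X121.16 Y236.68 F2977
G1 X121.16 Y144.69
G1 X106.26 Y144.69
G1 X106.26 Y236.68
M5
G0 X0.00 Y0.00

1 u = 1 mm; y_m = 248.21 − y.

[1] `<polyline>` open polyline, #ff0000→engrave S172 F2977: (217.27,129.40) → (270.43,12.42) → (137.37,161.18) → (185.63,155.17)

[2] `<rect>` rectangle, #ff0000→engrave S172 F2977: (3.16,190.77) → (83.27,190.77) → (83.27,167.24) → (3.16,167.24) → (3.16,190.77) (closed)

[3] `<rect>` rectangle, #ff0000→engrave S172 F2977: (135.52,150.52) → (250.64,150.52) → (250.64,87.41) → (135.52,87.41) → (135.52,150.52) (closed)

[4] `<path>` cubic bezier, #ff0000→engrave S172 F2977: (79.11,170.61) → (92.61,189.97) → (114.93,200.15) → (133.15,208.76)

[5] `<polyline>` line segment, #ff0000→engrave S172 F2977: (247.00,31.05) → (160.66,219.40)

[6] `<polygon>` rectangle, #ff0000→engrave S172 F2977: (106.26,236.68) → (121.16,236.68) → (121.16,144.69) → (106.26,144.69) → (106.26,236.68) (closed)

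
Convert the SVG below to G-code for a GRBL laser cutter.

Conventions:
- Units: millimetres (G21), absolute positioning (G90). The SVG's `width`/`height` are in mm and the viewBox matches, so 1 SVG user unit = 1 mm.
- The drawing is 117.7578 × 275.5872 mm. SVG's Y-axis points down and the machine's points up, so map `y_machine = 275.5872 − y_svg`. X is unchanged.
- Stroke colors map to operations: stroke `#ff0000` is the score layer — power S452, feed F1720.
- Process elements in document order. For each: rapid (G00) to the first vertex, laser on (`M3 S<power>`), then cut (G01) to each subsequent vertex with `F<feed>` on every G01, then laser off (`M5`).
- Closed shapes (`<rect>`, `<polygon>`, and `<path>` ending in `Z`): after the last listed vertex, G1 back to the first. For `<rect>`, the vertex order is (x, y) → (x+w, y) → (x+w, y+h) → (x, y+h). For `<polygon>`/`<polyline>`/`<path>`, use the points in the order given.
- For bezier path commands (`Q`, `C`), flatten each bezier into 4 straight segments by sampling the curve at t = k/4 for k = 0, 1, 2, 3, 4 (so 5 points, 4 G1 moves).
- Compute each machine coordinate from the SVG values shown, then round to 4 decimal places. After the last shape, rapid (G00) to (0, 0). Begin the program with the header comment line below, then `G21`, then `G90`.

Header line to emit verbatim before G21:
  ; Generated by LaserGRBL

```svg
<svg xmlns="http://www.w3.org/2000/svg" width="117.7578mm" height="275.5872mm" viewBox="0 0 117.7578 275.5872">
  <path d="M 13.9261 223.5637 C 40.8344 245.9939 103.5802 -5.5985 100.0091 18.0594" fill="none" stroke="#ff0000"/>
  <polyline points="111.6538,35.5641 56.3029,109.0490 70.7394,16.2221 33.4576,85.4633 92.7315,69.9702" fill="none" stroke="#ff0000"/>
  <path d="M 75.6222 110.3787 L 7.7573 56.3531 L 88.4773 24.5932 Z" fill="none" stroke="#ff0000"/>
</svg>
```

; Generated by LaserGRBL
G21
G90
G00 X13.9261 Y52.0235
M3 S452
G01 X39.2307 Y77.9977 F1720
G01 X68.3974 Y155.2360 F1720
G01 X91.8492 Y232.2442 F1720
G01 X100.0091 Y257.5278 F1720
M5
G00 X111.6538 Y240.0231
M3 S452
G01 X56.3029 Y166.5382 F1720
G01 X70.7394 Y259.3651 F1720
G01 X33.4576 Y190.1239 F1720
G01 X92.7315 Y205.6170 F1720
M5
G00 X75.6222 Y165.2085
M3 S452
G01 X7.7573 Y219.2341 F1720
G01 X88.4773 Y250.9940 F1720
G01 X75.6222 Y165.2085 F1720
M5
G00 X0.0000 Y0.0000

viewBox `0 0 117.7578 275.5872` with mm width/height → 1 unit = 1 mm. Flip: y_m = 275.5872 − y_svg.

**Shape 1** — `<path>` cubic bezier, stroke `#ff0000` → score (S452, F1720). Control points (SVG): P0=(13.9261,223.5637), P1=(40.8344,245.9939), P2=(103.5802,-5.5985), P3=(100.0091,18.0594); sampled at t=k/4. Machine vertices: (13.9261,52.0235) → (39.2307,77.9977) → (68.3974,155.2360) → (91.8492,232.2442) → (100.0091,257.5278). Open path.

**Shape 2** — `<polyline>` open polyline, stroke `#ff0000` → score (S452, F1720). Machine vertices: (111.6538,240.0231) → (56.3029,166.5382) → (70.7394,259.3651) → (33.4576,190.1239) → (92.7315,205.6170). Open path.

**Shape 3** — `<path>` regular polygon, stroke `#ff0000` → score (S452, F1720). Machine vertices: (75.6222,165.2085) → (7.7573,219.2341) → (88.4773,250.9940) → (75.6222,165.2085). Closed: final G1 returns to the first vertex.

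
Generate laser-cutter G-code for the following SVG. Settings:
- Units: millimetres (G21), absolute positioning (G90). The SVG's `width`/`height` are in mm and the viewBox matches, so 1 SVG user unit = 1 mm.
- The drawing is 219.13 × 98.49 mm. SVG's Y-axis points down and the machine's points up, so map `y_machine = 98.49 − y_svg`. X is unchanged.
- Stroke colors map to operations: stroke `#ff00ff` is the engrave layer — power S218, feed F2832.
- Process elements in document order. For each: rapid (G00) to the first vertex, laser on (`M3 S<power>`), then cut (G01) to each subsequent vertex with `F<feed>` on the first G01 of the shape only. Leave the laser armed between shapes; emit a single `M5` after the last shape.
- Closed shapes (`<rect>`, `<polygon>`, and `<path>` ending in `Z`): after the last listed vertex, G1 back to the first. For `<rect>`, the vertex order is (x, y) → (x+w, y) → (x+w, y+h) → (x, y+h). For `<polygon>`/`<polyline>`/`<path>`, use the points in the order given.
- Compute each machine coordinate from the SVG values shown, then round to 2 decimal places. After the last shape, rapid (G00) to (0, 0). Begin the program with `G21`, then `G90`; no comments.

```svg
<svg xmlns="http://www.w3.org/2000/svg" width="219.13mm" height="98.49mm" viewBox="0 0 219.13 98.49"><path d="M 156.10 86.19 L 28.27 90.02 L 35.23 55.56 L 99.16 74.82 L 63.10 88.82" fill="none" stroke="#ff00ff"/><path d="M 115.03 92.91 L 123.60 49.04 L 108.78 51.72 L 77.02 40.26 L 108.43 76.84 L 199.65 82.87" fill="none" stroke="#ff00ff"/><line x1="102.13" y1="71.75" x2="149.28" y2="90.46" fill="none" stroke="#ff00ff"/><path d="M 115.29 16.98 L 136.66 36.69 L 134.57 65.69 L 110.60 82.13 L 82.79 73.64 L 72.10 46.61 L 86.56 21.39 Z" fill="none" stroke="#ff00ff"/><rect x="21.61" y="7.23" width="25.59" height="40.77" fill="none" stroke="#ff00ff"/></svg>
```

1 u = 1 mm; y_m = 98.49 − y.

[1] `<path>` open polyline, #ff00ff→engrave S218 F2832: (156.10,12.30) → (28.27,8.47) → (35.23,42.93) → (99.16,23.67) → (63.10,9.67)

[2] `<path>` open polyline, #ff00ff→engrave S218 F2832: (115.03,5.58) → (123.60,49.45) → (108.78,46.77) → (77.02,58.23) → (108.43,21.65) → (199.65,15.62)

[3] `<line>` line segment, #ff00ff→engrave S218 F2832: (102.13,26.74) → (149.28,8.03)

[4] `<path>` regular polygon, #ff00ff→engrave S218 F2832: (115.29,81.51) → (136.66,61.80) → (134.57,32.80) → (110.60,16.36) → (82.79,24.85) → (72.10,51.88) → (86.56,77.10) → (115.29,81.51) (closed)

[5] `<rect>` rectangle, #ff00ff→engrave S218 F2832: (21.61,91.26) → (47.20,91.26) → (47.20,50.49) → (21.61,50.49) → (21.61,91.26) (closed)

G21
G90
G00 X156.10 Y12.30
M3 S218
G01 X28.27 Y8.47 F2832
G01 X35.23 Y42.93
G01 X99.16 Y23.67
G01 X63.10 Y9.67
G00 X115.03 Y5.58
M3 S218
G01 X123.60 Y49.45 F2832
G01 X108.78 Y46.77
G01 X77.02 Y58.23
G01 X108.43 Y21.65
G01 X199.65 Y15.62
G00 X102.13 Y26.74
M3 S218
G01 X149.28 Y8.03 F2832
G00 X115.29 Y81.51
M3 S218
G01 X136.66 Y61.80 F2832
G01 X134.57 Y32.80
G01 X110.60 Y16.36
G01 X82.79 Y24.85
G01 X72.10 Y51.88
G01 X86.56 Y77.10
G01 X115.29 Y81.51
G00 X21.61 Y91.26
M3 S218
G01 X47.20 Y91.26 F2832
G01 X47.20 Y50.49
G01 X21.61 Y50.49
G01 X21.61 Y91.26
M5
G00 X0.00 Y0.00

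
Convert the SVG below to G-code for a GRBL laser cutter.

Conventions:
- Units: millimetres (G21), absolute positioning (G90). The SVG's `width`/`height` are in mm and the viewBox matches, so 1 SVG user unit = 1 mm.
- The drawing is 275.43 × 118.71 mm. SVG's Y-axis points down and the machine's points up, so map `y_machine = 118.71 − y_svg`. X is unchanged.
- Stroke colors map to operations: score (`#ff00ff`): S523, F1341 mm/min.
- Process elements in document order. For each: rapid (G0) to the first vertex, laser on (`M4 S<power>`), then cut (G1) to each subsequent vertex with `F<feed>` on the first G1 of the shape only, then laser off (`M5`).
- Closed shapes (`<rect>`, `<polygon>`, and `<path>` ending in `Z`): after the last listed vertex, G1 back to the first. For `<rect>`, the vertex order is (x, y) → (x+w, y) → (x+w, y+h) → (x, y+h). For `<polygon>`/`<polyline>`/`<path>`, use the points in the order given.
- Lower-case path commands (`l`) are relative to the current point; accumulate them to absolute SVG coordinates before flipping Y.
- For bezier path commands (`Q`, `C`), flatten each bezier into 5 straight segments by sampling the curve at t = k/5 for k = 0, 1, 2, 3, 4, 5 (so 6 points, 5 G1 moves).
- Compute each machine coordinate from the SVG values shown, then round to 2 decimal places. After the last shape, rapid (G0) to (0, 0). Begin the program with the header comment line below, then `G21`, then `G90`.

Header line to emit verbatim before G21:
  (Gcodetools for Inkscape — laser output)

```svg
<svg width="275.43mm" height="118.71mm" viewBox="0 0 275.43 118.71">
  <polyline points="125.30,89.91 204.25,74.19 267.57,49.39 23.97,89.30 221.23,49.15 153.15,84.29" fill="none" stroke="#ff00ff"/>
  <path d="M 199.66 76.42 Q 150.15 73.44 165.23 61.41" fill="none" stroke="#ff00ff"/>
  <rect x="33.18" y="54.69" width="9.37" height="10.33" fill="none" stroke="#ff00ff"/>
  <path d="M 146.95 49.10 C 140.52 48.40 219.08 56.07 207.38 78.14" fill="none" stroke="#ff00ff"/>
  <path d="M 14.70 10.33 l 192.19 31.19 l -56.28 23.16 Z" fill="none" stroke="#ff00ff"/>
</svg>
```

Since the viewBox matches the mm dimensions, user units are millimetres directly. The only transform is the Y-flip y_m = 118.71 − y_svg.

Shape 1 is a open polyline drawn with `<polyline>`. Its stroke #ff00ff means score at S523, F1341. After flipping Y the toolpath is (125.30,28.80) → (204.25,44.52) → (267.57,69.32) → (23.97,29.41) → (221.23,69.56) → (153.15,34.42).

Shape 2 is a quadratic bezier drawn with `<path>`. Its stroke #ff00ff means score at S523, F1341. After flipping Y the toolpath is (199.66,42.29) → (182.44,43.84) → (170.39,46.12) → (163.50,49.12) → (161.78,52.85) → (165.23,57.30).

Shape 3 is a rectangle drawn with `<rect>`. Its stroke #ff00ff means score at S523, F1341. After flipping Y the toolpath is (33.18,64.02) → (42.55,64.02) → (42.55,53.69) → (33.18,53.69) → (33.18,64.02), returning to the start.

Shape 4 is a cubic bezier drawn with `<path>`. Its stroke #ff00ff means score at S523, F1341. After flipping Y the toolpath is (146.95,69.61) → (151.89,68.98) → (168.81,66.05) → (189.31,60.53) → (204.97,52.13) → (207.38,40.57).

Shape 5 is a closed polygon drawn with `<path>`. Its stroke #ff00ff means score at S523, F1341. After flipping Y the toolpath is (14.70,108.38) → (206.89,77.19) → (150.61,54.03) → (14.70,108.38), returning to the start.

(Gcodetools for Inkscape — laser output)
G21
G90
G0 X125.30 Y28.80
M4 S523
G1 X204.25 Y44.52 F1341
G1 X267.57 Y69.32
G1 X23.97 Y29.41
G1 X221.23 Y69.56
G1 X153.15 Y34.42
M5
G0 X199.66 Y42.29
M4 S523
G1 X182.44 Y43.84 F1341
G1 X170.39 Y46.12
G1 X163.50 Y49.12
G1 X161.78 Y52.85
G1 X165.23 Y57.30
M5
G0 X33.18 Y64.02
M4 S523
G1 X42.55 Y64.02 F1341
G1 X42.55 Y53.69
G1 X33.18 Y53.69
G1 X33.18 Y64.02
M5
G0 X146.95 Y69.61
M4 S523
G1 X151.89 Y68.98 F1341
G1 X168.81 Y66.05
G1 X189.31 Y60.53
G1 X204.97 Y52.13
G1 X207.38 Y40.57
M5
G0 X14.70 Y108.38
M4 S523
G1 X206.89 Y77.19 F1341
G1 X150.61 Y54.03
G1 X14.70 Y108.38
M5
G0 X0.00 Y0.00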